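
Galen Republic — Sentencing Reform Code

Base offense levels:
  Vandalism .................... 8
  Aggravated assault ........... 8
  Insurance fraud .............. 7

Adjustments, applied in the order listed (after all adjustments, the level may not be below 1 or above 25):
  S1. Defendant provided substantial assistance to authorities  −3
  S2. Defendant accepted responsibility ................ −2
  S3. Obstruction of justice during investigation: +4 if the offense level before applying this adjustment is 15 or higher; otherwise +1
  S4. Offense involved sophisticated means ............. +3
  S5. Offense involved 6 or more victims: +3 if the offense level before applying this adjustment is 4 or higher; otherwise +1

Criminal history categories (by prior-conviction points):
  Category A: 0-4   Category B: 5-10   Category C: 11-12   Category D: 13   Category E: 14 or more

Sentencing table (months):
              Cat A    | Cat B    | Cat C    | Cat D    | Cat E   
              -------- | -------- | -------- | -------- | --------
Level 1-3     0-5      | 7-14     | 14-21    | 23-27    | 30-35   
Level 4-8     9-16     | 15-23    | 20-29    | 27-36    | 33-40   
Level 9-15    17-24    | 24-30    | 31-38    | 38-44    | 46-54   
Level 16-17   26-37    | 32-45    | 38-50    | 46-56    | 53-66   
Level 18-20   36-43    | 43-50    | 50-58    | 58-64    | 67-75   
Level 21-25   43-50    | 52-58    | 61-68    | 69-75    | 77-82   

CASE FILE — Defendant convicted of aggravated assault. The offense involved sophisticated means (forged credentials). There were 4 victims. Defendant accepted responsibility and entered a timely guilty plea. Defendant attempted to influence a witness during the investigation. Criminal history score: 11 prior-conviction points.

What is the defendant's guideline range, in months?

Base offense level for aggravated assault: 8.
S1 does not apply.
S2 applies: 8 − 2 = 6.
S3 applies (level before this adjustment is 6 < 15, so +1): 6 + 1 = 7.
S4 applies: 7 + 3 = 10.
S5 does not apply.
Final offense level: 10.
Criminal history: 11 prior points → Category C (11-12).
Level 10 falls in the 9-15 band.
Grid: Level 9-15 × Category C = 31-38 months.

31-38 months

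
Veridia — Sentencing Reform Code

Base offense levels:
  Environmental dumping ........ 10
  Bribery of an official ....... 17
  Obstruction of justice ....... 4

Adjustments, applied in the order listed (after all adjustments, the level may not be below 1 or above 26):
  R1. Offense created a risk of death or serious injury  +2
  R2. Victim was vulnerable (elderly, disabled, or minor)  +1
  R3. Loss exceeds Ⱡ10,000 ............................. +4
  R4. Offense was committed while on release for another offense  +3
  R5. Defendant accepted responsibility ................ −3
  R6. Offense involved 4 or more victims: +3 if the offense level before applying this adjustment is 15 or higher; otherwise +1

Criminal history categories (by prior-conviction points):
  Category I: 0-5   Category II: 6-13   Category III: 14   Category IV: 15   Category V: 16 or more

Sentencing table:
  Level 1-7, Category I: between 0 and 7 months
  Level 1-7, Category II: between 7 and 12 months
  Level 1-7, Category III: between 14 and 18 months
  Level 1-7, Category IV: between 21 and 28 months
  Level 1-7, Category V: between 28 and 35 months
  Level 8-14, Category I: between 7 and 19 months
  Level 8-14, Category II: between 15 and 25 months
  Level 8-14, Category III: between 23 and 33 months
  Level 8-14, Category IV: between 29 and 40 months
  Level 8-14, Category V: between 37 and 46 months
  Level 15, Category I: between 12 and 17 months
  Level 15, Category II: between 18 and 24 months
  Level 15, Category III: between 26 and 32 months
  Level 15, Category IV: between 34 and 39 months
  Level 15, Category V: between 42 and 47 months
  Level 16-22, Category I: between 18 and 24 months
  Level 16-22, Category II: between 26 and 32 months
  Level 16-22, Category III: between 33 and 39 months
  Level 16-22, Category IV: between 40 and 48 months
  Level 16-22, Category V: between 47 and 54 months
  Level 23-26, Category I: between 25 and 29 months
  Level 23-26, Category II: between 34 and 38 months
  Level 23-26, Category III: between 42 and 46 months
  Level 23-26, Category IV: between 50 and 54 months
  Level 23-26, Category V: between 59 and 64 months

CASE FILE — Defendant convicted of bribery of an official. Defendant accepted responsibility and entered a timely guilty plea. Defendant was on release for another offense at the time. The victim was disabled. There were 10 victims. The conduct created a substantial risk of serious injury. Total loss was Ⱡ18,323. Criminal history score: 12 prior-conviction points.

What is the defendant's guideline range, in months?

34-38 months

Base offense level for bribery of an official: 17.
R1 applies: 17 + 2 = 19.
R2 applies: 19 + 1 = 20.
R3 applies: 20 + 4 = 24.
R4 applies: 24 + 3 = 27.
R5 applies: 27 − 3 = 24.
R6 applies (level before this adjustment is 24 ≥ 15, so +3): 24 + 3 = 27.
Level 27 exceeds the maximum of 26; capped at 26.
Final offense level: 26.
Criminal history: 12 prior points → Category II (6-13).
Level 26 falls in the 23-26 band.
Grid: Level 23-26 × Category II = 34-38 months.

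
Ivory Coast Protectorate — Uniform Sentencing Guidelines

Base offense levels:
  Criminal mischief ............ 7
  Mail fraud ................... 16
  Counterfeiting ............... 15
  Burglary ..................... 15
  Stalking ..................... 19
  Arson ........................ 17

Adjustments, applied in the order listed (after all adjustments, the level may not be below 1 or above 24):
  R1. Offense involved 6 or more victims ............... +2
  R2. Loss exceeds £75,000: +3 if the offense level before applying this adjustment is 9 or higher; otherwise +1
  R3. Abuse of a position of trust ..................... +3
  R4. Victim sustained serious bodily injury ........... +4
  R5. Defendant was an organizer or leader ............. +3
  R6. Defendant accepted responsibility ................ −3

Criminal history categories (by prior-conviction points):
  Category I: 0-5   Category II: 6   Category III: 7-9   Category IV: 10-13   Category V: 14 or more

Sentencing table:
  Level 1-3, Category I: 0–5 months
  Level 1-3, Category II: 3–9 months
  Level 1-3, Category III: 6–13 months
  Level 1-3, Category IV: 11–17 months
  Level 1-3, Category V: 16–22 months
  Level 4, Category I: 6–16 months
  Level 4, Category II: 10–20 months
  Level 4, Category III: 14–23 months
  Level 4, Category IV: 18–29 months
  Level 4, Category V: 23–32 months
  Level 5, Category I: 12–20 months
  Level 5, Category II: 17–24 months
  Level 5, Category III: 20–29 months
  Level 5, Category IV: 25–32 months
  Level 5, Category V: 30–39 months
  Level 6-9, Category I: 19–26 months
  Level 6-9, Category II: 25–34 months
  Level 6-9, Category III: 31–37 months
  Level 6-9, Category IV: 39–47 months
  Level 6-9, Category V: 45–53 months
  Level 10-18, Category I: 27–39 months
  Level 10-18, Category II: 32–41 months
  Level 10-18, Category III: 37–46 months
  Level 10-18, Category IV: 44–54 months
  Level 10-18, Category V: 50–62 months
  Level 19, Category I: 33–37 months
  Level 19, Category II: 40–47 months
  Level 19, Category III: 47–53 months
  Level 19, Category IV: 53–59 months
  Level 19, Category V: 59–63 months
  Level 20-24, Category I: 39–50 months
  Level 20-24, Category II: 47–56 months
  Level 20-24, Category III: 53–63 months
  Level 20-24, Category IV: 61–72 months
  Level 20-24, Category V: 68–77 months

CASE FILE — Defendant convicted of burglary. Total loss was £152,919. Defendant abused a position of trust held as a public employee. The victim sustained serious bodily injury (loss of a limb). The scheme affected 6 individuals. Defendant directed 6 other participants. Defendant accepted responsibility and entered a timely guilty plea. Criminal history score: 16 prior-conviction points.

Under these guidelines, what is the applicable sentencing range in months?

Base offense level for burglary: 15.
R1 applies: 15 + 2 = 17.
R2 applies (level before this adjustment is 17 ≥ 9, so +3): 17 + 3 = 20.
R3 applies: 20 + 3 = 23.
R4 applies: 23 + 4 = 27.
R5 applies: 27 + 3 = 30.
R6 applies: 30 − 3 = 27.
Level 27 exceeds the maximum of 24; capped at 24.
Final offense level: 24.
Criminal history: 16 prior points → Category V (14+).
Level 24 falls in the 20-24 band.
Grid: Level 20-24 × Category V = 68-77 months.

68-77 months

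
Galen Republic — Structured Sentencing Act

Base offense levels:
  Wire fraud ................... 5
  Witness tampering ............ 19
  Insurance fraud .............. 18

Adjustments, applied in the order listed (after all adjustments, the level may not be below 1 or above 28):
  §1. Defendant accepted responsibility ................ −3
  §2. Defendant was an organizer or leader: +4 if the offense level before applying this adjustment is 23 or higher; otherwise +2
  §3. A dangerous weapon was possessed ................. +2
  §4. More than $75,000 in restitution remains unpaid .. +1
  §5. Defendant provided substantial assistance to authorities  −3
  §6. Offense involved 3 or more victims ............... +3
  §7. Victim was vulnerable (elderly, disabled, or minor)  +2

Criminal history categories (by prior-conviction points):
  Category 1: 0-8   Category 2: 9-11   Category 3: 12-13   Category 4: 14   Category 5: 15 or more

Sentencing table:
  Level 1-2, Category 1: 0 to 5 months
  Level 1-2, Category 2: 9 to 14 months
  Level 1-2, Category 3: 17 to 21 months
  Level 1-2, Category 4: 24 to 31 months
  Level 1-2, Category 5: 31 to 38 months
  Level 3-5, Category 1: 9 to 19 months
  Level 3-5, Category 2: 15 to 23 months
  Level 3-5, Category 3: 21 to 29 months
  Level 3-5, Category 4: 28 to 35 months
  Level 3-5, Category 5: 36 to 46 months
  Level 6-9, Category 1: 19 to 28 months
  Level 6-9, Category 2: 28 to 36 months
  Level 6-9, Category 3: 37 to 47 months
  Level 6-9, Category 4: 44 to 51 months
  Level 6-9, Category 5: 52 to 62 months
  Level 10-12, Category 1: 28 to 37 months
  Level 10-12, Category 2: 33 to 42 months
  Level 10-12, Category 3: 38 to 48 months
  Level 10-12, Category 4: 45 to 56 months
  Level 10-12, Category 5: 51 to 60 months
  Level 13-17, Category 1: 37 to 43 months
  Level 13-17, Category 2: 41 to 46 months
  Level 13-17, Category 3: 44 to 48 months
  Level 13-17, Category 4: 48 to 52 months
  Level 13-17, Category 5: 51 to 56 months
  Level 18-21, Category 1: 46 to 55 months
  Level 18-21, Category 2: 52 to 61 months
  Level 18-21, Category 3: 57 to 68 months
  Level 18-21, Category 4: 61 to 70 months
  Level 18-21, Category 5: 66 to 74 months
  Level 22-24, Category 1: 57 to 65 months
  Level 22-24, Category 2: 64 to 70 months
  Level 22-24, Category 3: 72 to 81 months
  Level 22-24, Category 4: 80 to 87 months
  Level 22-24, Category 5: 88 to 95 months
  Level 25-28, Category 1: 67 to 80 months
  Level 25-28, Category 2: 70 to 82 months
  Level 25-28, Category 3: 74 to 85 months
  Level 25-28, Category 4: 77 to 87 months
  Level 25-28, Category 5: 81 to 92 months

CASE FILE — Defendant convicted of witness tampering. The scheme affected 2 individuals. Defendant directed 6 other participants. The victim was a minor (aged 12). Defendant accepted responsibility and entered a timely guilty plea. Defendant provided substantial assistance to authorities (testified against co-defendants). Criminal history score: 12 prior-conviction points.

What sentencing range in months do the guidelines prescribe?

Base offense level for witness tampering: 19.
§1 applies: 19 − 3 = 16.
§2 applies (level before this adjustment is 16 < 23, so +2): 16 + 2 = 18.
§5 applies: 18 − 3 = 15.
§7 applies: 15 + 2 = 17.
Final offense level: 17.
Criminal history: 12 prior points → Category 3 (12-13).
Level 17 falls in the 13-17 band.
Grid: Level 13-17 × Category 3 = 44-48 months.

44-48 months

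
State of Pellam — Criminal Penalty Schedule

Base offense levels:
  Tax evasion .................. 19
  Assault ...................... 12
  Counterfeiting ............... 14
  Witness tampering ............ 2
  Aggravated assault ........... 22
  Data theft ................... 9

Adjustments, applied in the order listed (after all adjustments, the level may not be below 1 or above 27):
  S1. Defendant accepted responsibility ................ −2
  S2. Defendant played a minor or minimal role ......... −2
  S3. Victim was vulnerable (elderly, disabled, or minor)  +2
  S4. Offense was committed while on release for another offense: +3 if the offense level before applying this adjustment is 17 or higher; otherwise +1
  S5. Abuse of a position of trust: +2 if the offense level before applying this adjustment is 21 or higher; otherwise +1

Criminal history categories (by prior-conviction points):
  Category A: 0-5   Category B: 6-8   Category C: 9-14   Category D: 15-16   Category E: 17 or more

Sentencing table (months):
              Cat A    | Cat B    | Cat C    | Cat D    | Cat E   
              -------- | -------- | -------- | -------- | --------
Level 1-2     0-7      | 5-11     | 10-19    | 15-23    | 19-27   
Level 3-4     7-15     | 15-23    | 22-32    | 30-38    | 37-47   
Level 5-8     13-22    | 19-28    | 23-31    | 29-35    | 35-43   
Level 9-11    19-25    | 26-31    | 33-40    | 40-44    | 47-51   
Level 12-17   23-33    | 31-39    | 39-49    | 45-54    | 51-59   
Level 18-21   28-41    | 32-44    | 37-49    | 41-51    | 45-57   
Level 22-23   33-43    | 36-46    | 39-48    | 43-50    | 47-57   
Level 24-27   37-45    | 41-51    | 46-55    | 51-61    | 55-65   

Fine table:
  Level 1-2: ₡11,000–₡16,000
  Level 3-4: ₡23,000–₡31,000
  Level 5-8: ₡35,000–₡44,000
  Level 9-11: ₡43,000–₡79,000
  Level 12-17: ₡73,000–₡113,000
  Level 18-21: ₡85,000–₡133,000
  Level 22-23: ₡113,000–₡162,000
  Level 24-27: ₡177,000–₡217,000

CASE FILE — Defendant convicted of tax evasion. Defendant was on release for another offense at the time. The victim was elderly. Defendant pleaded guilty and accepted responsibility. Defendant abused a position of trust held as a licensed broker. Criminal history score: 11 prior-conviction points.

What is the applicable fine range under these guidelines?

Base offense level for tax evasion: 19.
S1 applies: 19 − 2 = 17.
S3 applies: 17 + 2 = 19.
S4 applies (level before this adjustment is 19 ≥ 17, so +3): 19 + 3 = 22.
S5 applies (level before this adjustment is 22 ≥ 21, so +2): 22 + 2 = 24.
Final offense level: 24.
Level 24 falls in the 24-27 band.
Fine table: Level 24-27 → ₡177,000–₡217,000.

₡177,000–₡217,000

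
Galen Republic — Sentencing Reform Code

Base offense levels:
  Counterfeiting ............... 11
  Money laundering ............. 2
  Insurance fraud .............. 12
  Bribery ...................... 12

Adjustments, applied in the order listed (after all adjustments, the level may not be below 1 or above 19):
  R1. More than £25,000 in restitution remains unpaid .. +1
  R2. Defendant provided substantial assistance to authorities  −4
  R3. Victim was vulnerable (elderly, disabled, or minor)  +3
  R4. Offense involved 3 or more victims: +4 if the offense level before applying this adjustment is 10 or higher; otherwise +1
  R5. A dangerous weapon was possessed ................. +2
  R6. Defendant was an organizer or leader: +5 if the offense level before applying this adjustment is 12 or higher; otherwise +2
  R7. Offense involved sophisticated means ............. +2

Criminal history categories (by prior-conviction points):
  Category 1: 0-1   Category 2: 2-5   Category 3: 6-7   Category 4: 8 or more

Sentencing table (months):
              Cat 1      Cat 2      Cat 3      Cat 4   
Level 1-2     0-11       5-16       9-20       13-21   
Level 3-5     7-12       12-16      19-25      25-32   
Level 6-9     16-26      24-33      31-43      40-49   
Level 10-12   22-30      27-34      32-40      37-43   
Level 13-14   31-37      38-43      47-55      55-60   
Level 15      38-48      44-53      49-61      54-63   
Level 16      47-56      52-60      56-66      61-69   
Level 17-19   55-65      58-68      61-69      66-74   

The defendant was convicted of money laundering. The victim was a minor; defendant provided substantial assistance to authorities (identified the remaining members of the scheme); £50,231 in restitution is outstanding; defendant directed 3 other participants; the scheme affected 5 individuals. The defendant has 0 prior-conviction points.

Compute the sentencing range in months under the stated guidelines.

Base offense level for money laundering: 2.
R1 applies: 2 + 1 = 3.
R2 applies: 3 − 4 = -1.
R3 applies: -1 + 3 = 2.
R4 applies (level before this adjustment is 2 < 10, so +1): 2 + 1 = 3.
R5 does not apply.
R6 applies (level before this adjustment is 3 < 12, so +2): 3 + 2 = 5.
Final offense level: 5.
Criminal history: 0 prior points → Category 1 (0-1).
Level 5 falls in the 3-5 band.
Grid: Level 3-5 × Category 1 = 7-12 months.

7-12 months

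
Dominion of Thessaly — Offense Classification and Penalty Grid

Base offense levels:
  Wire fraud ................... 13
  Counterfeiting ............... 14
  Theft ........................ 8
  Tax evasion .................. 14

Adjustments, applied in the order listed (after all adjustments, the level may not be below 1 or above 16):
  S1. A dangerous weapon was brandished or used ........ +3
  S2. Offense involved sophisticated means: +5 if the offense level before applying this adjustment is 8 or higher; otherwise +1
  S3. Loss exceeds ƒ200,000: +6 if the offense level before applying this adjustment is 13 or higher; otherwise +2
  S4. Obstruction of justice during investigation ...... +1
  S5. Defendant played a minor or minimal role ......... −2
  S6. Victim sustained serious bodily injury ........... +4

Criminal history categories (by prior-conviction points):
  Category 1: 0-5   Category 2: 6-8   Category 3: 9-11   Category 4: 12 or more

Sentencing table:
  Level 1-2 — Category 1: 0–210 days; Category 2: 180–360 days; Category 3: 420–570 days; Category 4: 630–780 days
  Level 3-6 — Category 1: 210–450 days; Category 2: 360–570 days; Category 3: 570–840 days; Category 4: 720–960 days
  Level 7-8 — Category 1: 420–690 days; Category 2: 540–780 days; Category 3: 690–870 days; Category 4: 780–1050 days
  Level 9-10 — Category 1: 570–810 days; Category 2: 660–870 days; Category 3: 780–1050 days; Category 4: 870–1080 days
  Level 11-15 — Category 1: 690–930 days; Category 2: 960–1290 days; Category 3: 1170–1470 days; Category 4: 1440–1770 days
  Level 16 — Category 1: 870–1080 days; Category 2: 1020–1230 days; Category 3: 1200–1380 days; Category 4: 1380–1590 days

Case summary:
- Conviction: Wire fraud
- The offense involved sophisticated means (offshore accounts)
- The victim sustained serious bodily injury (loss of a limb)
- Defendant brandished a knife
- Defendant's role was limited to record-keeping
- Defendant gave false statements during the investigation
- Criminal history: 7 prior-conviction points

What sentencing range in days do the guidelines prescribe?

Base offense level for wire fraud: 13.
S1 applies: 13 + 3 = 16.
S2 applies (level before this adjustment is 16 ≥ 8, so +5): 16 + 5 = 21.
S3 does not apply.
S4 applies: 21 + 1 = 22.
S5 applies: 22 − 2 = 20.
S6 applies: 20 + 4 = 24.
Level 24 exceeds the maximum of 16; capped at 16.
Final offense level: 16.
Criminal history: 7 prior points → Category 2 (6-8).
Level 16 falls in the 16 band.
Grid: Level 16 × Category 2 = 1020-1230 days.

1020-1230 days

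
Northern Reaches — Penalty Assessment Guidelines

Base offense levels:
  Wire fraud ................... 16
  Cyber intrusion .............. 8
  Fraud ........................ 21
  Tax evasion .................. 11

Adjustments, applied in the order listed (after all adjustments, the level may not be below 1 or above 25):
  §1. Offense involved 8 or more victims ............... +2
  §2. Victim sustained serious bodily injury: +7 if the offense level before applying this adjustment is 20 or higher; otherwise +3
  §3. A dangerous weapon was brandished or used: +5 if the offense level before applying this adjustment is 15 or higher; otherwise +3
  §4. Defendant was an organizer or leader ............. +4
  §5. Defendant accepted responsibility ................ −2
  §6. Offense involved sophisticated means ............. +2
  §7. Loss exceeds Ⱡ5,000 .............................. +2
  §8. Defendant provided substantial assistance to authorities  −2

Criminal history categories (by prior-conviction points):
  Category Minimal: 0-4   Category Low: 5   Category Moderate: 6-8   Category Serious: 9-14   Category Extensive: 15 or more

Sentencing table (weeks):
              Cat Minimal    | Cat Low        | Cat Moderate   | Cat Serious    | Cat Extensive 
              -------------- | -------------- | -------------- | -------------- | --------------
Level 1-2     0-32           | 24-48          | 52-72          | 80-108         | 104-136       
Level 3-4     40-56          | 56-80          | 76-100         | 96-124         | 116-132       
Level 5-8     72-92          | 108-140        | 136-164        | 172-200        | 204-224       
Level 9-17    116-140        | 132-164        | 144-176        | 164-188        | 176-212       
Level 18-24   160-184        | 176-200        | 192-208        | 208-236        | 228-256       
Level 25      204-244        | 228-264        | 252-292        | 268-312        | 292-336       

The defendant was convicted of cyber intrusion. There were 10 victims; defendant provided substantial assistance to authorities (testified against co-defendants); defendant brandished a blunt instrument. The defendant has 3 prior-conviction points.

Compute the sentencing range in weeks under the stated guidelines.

Base offense level for cyber intrusion: 8.
§1 applies: 8 + 2 = 10.
§3 applies (level before this adjustment is 10 < 15, so +3): 10 + 3 = 13.
§5 does not apply.
§8 applies: 13 − 2 = 11.
Final offense level: 11.
Criminal history: 3 prior points → Category Minimal (0-4).
Level 11 falls in the 9-17 band.
Grid: Level 9-17 × Category Minimal = 116-140 weeks.

116-140 weeks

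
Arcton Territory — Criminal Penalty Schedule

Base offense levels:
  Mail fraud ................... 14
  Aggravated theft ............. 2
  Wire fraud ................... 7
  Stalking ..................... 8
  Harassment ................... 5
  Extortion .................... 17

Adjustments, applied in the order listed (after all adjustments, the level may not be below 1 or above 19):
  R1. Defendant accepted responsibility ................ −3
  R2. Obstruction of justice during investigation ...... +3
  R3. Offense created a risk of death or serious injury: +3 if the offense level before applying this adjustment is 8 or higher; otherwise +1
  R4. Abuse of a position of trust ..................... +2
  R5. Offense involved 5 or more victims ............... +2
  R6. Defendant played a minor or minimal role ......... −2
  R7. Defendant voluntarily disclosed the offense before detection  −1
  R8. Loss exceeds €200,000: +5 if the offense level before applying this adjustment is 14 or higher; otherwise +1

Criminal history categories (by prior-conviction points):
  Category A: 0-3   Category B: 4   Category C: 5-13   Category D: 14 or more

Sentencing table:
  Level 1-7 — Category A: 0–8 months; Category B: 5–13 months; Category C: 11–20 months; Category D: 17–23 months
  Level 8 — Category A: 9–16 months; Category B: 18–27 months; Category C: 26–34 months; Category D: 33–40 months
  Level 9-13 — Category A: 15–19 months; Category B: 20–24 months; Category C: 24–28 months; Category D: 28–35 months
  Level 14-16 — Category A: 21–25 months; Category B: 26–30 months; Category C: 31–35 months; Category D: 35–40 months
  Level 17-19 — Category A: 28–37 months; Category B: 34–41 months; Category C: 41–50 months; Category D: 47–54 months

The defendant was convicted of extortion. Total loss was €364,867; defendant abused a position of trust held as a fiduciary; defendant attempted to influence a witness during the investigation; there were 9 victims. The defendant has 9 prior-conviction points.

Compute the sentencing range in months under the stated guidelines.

Base offense level for extortion: 17.
R1 does not apply.
R2 applies: 17 + 3 = 20.
R3 does not apply.
R4 applies: 20 + 2 = 22.
R5 applies: 22 + 2 = 24.
R6 does not apply.
R7 does not apply.
R8 applies (level before this adjustment is 24 ≥ 14, so +5): 24 + 5 = 29.
Level 29 exceeds the maximum of 19; capped at 19.
Final offense level: 19.
Criminal history: 9 prior points → Category C (5-13).
Level 19 falls in the 17-19 band.
Grid: Level 17-19 × Category C = 41-50 months.

41-50 months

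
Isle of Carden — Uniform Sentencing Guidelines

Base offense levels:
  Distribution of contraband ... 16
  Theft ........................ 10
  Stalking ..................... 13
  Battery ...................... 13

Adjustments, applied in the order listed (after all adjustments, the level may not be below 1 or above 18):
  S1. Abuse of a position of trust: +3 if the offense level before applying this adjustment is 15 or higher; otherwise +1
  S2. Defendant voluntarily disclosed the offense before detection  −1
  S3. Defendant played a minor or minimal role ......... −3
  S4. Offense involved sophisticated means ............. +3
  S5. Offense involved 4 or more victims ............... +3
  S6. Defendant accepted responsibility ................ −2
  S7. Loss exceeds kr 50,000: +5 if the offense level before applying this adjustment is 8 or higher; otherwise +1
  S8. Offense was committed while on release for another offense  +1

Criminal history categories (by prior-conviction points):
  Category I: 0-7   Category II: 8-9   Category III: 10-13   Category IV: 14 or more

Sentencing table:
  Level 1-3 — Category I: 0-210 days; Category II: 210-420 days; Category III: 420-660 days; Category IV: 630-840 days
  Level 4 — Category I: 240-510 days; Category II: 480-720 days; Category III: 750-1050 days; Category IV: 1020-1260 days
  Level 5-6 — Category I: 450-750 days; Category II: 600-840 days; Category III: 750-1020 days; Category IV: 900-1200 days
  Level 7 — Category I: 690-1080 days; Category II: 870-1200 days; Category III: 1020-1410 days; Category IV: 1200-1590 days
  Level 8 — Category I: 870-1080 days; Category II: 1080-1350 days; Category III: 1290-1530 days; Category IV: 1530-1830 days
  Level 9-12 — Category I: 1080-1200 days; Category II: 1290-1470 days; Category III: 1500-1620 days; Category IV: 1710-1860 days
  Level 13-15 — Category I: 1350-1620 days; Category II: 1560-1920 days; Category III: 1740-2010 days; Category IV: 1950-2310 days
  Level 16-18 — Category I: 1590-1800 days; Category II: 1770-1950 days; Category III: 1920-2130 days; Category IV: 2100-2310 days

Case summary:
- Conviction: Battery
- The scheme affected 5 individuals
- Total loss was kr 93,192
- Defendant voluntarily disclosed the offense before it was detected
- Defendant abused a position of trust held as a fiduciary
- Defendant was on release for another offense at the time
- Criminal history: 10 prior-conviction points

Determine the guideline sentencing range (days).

Base offense level for battery: 13.
S1 applies (level before this adjustment is 13 < 15, so +1): 13 + 1 = 14.
S2 applies: 14 − 1 = 13.
S3 does not apply.
S5 applies: 13 + 3 = 16.
S6 does not apply.
S7 applies (level before this adjustment is 16 ≥ 8, so +5): 16 + 5 = 21.
S8 applies: 21 + 1 = 22.
Level 22 exceeds the maximum of 18; capped at 18.
Final offense level: 18.
Criminal history: 10 prior points → Category III (10-13).
Level 18 falls in the 16-18 band.
Grid: Level 16-18 × Category III = 1920-2130 days.

1920-2130 days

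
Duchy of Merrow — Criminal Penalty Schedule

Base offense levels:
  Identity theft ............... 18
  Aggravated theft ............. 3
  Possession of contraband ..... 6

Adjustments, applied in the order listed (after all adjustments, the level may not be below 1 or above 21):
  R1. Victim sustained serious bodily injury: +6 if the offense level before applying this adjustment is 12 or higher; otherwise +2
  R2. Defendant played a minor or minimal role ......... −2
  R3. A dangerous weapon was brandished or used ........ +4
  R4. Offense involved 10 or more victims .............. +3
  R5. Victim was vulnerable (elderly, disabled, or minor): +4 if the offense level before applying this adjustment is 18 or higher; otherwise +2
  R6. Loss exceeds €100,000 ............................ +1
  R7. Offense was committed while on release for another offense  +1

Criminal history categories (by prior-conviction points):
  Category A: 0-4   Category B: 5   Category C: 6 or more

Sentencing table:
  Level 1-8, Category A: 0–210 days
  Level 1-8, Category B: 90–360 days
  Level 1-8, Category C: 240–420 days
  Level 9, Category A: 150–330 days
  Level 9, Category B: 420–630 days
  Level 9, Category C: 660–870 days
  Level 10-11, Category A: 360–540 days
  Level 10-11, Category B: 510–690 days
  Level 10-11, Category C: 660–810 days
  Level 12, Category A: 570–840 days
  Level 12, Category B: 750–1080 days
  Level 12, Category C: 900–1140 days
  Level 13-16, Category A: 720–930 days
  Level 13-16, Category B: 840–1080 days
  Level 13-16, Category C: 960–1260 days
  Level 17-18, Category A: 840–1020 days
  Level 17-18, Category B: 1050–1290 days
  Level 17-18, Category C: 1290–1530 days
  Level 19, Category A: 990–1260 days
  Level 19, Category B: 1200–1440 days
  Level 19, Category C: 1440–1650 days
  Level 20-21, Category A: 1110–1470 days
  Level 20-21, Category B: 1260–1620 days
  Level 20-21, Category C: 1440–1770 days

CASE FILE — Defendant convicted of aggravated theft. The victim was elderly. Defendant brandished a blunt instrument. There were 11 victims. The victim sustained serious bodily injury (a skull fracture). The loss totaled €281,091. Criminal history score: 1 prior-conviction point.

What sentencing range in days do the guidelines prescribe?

Base offense level for aggravated theft: 3.
R1 applies (level before this adjustment is 3 < 12, so +2): 3 + 2 = 5.
R3 applies: 5 + 4 = 9.
R4 applies: 9 + 3 = 12.
R5 applies (level before this adjustment is 12 < 18, so +2): 12 + 2 = 14.
R6 applies: 14 + 1 = 15.
Final offense level: 15.
Criminal history: 1 prior point → Category A (0-4).
Level 15 falls in the 13-16 band.
Grid: Level 13-16 × Category A = 720-930 days.

720-930 days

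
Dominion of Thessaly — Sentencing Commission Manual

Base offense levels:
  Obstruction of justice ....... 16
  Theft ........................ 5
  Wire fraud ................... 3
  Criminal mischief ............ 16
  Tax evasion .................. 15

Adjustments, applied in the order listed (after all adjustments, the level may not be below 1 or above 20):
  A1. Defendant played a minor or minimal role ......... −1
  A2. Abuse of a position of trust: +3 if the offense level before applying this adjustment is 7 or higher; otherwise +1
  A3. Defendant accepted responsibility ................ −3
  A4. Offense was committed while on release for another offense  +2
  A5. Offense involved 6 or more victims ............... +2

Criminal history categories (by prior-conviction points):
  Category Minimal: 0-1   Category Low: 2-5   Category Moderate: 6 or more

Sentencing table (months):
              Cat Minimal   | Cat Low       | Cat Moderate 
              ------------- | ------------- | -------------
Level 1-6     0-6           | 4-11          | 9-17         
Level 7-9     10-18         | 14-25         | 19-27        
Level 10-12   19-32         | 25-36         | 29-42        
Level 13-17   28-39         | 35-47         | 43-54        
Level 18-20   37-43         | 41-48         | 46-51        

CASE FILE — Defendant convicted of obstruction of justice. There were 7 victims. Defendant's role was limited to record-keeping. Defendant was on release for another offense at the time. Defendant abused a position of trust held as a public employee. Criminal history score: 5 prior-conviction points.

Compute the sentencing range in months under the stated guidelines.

Base offense level for obstruction of justice: 16.
A1 applies: 16 − 1 = 15.
A2 applies (level before this adjustment is 15 ≥ 7, so +3): 15 + 3 = 18.
A3 does not apply.
A4 applies: 18 + 2 = 20.
A5 applies: 20 + 2 = 22.
Level 22 exceeds the maximum of 20; capped at 20.
Final offense level: 20.
Criminal history: 5 prior points → Category Low (2-5).
Level 20 falls in the 18-20 band.
Grid: Level 18-20 × Category Low = 41-48 months.

41-48 months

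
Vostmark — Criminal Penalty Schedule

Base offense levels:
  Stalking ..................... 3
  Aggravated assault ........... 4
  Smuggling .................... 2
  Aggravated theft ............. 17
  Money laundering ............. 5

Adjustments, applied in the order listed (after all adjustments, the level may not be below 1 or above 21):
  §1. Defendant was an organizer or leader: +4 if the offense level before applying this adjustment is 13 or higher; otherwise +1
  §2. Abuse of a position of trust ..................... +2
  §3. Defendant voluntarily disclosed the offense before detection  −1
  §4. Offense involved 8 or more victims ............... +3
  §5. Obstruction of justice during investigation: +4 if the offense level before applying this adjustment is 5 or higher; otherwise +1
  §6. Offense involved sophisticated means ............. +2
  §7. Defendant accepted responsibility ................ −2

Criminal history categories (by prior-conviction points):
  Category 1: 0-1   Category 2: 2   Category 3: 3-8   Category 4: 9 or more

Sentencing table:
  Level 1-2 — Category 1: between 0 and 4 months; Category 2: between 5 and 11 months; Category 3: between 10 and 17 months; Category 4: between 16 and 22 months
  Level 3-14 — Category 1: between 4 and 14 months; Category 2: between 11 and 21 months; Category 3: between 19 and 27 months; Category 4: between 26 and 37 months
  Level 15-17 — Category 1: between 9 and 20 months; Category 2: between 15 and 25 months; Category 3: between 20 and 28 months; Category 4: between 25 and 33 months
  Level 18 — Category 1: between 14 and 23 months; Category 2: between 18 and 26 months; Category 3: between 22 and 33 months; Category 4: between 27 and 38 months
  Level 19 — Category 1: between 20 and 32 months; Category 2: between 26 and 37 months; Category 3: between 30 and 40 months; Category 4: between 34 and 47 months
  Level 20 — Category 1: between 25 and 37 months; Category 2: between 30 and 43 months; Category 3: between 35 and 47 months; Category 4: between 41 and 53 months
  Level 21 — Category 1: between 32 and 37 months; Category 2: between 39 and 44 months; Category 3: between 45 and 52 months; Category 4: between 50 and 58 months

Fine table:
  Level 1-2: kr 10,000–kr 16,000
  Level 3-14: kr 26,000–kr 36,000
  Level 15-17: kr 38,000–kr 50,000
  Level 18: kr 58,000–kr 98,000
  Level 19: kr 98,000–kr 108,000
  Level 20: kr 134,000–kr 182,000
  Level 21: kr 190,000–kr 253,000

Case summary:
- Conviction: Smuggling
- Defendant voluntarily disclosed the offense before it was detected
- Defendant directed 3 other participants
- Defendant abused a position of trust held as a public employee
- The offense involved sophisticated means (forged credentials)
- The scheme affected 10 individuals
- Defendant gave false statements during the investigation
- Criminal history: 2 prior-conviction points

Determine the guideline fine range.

kr 26,000–kr 36,000

Base offense level for smuggling: 2.
§1 applies (level before this adjustment is 2 < 13, so +1): 2 + 1 = 3.
§2 applies: 3 + 2 = 5.
§3 applies: 5 − 1 = 4.
§4 applies: 4 + 3 = 7.
§5 applies (level before this adjustment is 7 ≥ 5, so +4): 7 + 4 = 11.
§6 applies: 11 + 2 = 13.
Final offense level: 13.
Level 13 falls in the 3-14 band.
Fine table: Level 3-14 → kr 26,000–kr 36,000.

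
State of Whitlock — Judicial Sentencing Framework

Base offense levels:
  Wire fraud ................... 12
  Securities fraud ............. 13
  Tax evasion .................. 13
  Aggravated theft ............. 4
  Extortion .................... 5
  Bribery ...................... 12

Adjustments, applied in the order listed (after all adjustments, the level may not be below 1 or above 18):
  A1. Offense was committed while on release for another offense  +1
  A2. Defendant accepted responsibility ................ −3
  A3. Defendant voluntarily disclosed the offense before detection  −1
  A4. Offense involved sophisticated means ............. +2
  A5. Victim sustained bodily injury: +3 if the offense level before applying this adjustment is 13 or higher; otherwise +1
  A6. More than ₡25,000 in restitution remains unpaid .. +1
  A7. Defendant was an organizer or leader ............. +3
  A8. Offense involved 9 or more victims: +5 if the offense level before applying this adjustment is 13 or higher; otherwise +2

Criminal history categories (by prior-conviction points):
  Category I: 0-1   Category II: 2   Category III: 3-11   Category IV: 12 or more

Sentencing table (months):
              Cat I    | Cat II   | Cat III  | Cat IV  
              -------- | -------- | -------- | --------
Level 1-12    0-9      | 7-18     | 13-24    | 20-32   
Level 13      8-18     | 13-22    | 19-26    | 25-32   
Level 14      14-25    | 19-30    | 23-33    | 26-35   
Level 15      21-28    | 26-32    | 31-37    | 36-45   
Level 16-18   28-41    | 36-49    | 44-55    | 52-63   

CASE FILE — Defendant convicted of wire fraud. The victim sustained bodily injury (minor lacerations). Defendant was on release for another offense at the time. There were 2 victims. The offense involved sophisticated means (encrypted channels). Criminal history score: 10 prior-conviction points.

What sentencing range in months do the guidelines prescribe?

Base offense level for wire fraud: 12.
A1 applies: 12 + 1 = 13.
A2 does not apply.
A4 applies: 13 + 2 = 15.
A5 applies (level before this adjustment is 15 ≥ 13, so +3): 15 + 3 = 18.
Final offense level: 18.
Criminal history: 10 prior points → Category III (3-11).
Level 18 falls in the 16-18 band.
Grid: Level 16-18 × Category III = 44-55 months.

44-55 months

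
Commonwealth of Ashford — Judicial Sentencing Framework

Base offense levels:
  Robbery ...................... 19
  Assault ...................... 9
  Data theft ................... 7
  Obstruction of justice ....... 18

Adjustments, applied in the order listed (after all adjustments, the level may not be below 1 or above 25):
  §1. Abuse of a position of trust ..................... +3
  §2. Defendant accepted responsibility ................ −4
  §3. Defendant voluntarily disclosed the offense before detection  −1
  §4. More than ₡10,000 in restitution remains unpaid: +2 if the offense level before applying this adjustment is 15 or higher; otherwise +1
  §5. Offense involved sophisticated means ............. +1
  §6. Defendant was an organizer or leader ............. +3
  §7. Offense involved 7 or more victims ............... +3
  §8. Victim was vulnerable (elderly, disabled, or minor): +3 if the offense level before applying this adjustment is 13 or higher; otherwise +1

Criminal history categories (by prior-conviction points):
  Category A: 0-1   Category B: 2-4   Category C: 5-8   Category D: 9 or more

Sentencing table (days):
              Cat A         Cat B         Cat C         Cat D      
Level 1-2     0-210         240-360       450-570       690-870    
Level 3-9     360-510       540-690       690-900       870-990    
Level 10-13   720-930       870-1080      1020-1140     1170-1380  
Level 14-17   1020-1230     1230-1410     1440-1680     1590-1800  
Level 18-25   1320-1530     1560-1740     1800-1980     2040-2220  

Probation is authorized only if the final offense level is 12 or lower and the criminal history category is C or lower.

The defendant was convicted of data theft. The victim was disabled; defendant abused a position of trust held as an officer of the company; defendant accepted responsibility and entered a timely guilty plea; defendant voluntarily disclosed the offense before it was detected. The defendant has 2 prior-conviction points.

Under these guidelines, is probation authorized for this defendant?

Yes

Base offense level for data theft: 7.
§1 applies: 7 + 3 = 10.
§2 applies: 10 − 4 = 6.
§3 applies: 6 − 1 = 5.
§5 does not apply.
§7 does not apply.
§8 applies (level before this adjustment is 5 < 13, so +1): 5 + 1 = 6.
Final offense level: 6.
Criminal history: 2 prior points → Category B (2-4).
Level 6 falls in the 3-9 band.
Grid: Level 3-9 × Category B = 540-690 days.
Probation check: level 6 ≤ 12 and category B ≤ C → eligible.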